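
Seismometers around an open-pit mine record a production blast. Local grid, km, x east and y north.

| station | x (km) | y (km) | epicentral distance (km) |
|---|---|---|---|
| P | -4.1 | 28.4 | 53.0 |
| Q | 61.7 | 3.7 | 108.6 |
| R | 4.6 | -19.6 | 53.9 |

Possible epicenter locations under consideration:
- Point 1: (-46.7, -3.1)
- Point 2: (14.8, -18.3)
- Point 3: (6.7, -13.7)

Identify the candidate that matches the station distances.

For each candidate, compare |candidate − station| to the reported distance:
Point 1: residuals P 0.0, Q 0.0, R 0.0 → max 0.0 km
Point 2: residuals P 2.6, Q 56.8, R 43.6 → max 56.8 km
Point 3: residuals P 9.5, Q 50.9, R 47.6 → max 50.9 km
Only Point 1 has all residuals ≈ 0.

Point 1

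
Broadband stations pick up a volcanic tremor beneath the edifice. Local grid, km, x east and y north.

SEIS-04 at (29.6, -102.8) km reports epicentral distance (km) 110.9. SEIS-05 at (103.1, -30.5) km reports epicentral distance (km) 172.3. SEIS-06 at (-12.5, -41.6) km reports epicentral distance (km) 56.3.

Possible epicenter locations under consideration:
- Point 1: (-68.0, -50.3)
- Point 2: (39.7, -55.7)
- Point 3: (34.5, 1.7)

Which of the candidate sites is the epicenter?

For each candidate, compare |candidate − station| to the reported distance:
Point 1: residuals SEIS-04 0.1, SEIS-05 0.1, SEIS-06 0.1 → max 0.1 km
Point 2: residuals SEIS-04 62.7, SEIS-05 104.1, SEIS-06 2.2 → max 104.1 km
Point 3: residuals SEIS-04 6.3, SEIS-05 96.5, SEIS-06 7.6 → max 96.5 km
Only Point 1 has all residuals ≈ 0.

Point 1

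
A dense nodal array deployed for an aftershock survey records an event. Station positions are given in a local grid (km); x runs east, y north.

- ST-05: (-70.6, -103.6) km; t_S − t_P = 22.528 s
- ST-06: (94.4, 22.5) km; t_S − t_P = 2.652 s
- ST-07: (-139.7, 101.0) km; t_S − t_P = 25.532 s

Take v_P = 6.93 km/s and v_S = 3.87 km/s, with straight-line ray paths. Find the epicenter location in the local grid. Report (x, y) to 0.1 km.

73.1 km east, 31.8 km north

Distance from S−P lag: d = Δt · v_P v_S / (v_P − v_S) = Δt · (6.93·3.87)/(6.93−3.87) ≈ 8.7644·Δt.
So d_ST-05 = 197.44, d_ST-06 = 23.24, d_ST-07 = 223.77 km.
Circle about each station: (x + 70.6)² + (y + 103.6)² = 197.44²; (x − 94.4)² + (y − 22.5)² = 23.24²; (x + 139.7)² + (y − 101.0)² = 223.77².
Subtracting pairs of circle equations eliminates x²+y² and gives linear equations (the radical axes):
330.0 x + 252.2 y = 32142.75
-138.2 x + 409.2 y = 2909.31
Solving the 2×2 system: x ≈ 73.1, y ≈ 31.8 km.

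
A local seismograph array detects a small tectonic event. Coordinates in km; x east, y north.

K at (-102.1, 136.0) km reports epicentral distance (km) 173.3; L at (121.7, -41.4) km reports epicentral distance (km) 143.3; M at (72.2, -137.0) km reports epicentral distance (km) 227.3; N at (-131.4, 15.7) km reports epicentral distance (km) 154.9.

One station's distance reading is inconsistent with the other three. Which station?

N

Solve using three stations at a time. Using K, L, M (subtract circle equations pairwise → linear system) gives (x, y) ≈ (65.0, 90.2).
Distances from that point to each station vs reported:
  K: calculated 173.3 vs reported 173.3 → residual 0.0 km
  L: calculated 143.3 vs reported 143.3 → residual 0.0 km
  M: calculated 227.3 vs reported 227.3 → residual 0.0 km
  N: calculated 210.0 vs reported 154.9 → residual 55.1 km
K, L, M are mutually consistent (residuals ≈ 0); N is off by 55.1 km.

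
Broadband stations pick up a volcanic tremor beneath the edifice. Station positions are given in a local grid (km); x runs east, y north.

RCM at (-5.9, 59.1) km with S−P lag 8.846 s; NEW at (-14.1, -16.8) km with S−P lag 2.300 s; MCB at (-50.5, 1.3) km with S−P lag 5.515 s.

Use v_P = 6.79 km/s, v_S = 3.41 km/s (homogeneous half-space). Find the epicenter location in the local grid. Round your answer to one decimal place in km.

x ≈ -12.8 km, y ≈ -1.1 km

Distance from S−P lag: d = Δt · v_P v_S / (v_P − v_S) = Δt · (6.79·3.41)/(6.79−3.41) ≈ 6.8503·Δt.
So d_RCM = 60.60, d_NEW = 15.76, d_MCB = 37.78 km.
Circle about each station: (x + 5.9)² + (y − 59.1)² = 60.60²; (x + 14.1)² + (y + 16.8)² = 15.76²; (x + 50.5)² + (y − 1.3)² = 37.78².
Subtracting pairs of circle equations eliminates x²+y² and gives linear equations (the radical axes):
-16.4 x − 151.8 y = 377.41
-89.2 x − 115.6 y = 1269.35
Solving the 2×2 system: x ≈ -12.8, y ≈ -1.1 km.
Check against RCM (with the unrounded x, y): √((x + 5.9)²+(y − 59.1)²) = 60.60 ≈ 60.60 km. ✓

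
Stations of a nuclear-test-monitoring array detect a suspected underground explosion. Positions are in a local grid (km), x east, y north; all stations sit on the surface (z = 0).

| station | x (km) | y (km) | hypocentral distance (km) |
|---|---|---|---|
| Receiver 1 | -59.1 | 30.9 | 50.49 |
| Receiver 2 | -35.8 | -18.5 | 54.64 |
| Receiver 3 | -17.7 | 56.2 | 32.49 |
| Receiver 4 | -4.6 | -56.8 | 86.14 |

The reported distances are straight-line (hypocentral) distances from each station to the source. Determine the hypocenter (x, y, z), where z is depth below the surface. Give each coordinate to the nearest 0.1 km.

Each station gives a sphere (x−x_i)² + (y−y_i)² + z² = d_i² (stations at z=0).
Subtracting the Receiver 1 sphere from Receiver 2 and Receiver 3: z² cancels, leaving linear equations in x and y:
46.6 x − 98.8 y = -3260.02
82.8 x + 50.6 y = 517.75
Solving: x ≈ -10.799, y ≈ 27.903 km (keep extra digits for the depth step; rounded: -10.8, 27.9).
Then from the Receiver 1 sphere: z² = 50.49² − (x + 59.1)² − (y − 30.9)² with x = -10.799, y = 27.903, so z ≈ 14.397 ≈ 14.4 km.
Check against Receiver 4 (with the unrounded solution): distance 86.14 ≈ 86.14 km. ✓

x ≈ -10.8 km, y ≈ 27.9 km, depth ≈ 14.4 km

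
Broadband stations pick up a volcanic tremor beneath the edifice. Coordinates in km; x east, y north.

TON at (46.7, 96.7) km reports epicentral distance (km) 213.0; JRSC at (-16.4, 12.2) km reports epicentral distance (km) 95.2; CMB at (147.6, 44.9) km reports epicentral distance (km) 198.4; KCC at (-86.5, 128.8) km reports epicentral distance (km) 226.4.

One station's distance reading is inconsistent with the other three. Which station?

TON

Solve using three stations at a time. Using JRSC, CMB, KCC (subtract circle equations pairwise → linear system) gives (x, y) ≈ (-4.7, -82.3).
Distances from that point to each station vs reported:
  TON: calculated 186.2 vs reported 213.0 → residual 26.8 km
  JRSC: calculated 95.2 vs reported 95.2 → residual 0.0 km
  CMB: calculated 198.4 vs reported 198.4 → residual 0.0 km
  KCC: calculated 226.4 vs reported 226.4 → residual 0.0 km
JRSC, CMB, KCC are mutually consistent (residuals ≈ 0); TON is off by 26.8 km.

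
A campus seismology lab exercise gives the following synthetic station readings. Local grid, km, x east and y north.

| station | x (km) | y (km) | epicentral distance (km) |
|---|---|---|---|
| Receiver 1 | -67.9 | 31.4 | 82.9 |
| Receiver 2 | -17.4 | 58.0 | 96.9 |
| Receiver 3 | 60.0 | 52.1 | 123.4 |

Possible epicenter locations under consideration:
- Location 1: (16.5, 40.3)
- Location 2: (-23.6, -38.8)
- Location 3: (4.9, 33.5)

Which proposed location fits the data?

Location 2

For each candidate, compare |candidate − station| to the reported distance:
Location 1: residuals Receiver 1 2.0, Receiver 2 58.7, Receiver 3 78.3 → max 78.3 km
Location 2: residuals Receiver 1 0.1, Receiver 2 0.1, Receiver 3 0.1 → max 0.1 km
Location 3: residuals Receiver 1 10.1, Receiver 2 63.8, Receiver 3 65.2 → max 65.2 km
Only Location 2 has all residuals ≈ 0.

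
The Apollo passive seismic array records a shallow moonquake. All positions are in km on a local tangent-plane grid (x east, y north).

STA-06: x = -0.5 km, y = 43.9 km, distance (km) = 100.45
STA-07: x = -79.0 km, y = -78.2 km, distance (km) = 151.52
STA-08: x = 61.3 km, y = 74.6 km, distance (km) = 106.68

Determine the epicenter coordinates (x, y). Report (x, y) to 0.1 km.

x ≈ 65.3 km, y ≈ -32.0 km

Circle about each station: (x + 0.5)² + (y − 43.9)² = 100.45²; (x + 79.0)² + (y + 78.2)² = 151.52²; (x − 61.3)² + (y − 74.6)² = 106.68².
Subtracting the STA-06 equation from the STA-07 and STA-08 equations removes the quadratic terms:
-157.0 x − 244.2 y = -2439.33
123.6 x + 61.4 y = 6104.97
Solving the 2×2 system: x ≈ 65.3, y ≈ -32.0 km.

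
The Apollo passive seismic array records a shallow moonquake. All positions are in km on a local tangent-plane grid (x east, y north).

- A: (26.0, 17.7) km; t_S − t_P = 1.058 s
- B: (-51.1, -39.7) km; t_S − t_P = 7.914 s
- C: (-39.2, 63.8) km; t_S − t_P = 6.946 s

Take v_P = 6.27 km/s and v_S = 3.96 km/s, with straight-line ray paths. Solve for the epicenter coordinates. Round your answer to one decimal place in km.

Distance from S−P lag: d = Δt · v_P v_S / (v_P − v_S) = Δt · (6.27·3.96)/(6.27−3.96) ≈ 10.7486·Δt.
So d_A = 11.37, d_B = 85.06, d_C = 74.66 km.
Circle about each station: (x − 26.0)² + (y − 17.7)² = 11.37²; (x + 51.1)² + (y + 39.7)² = 85.06²; (x + 39.2)² + (y − 63.8)² = 74.66².
Subtracting pairs of circle equations eliminates x²+y² and gives linear equations (the radical axes):
-154.2 x − 114.8 y = -3907.92
-130.4 x + 92.2 y = -827.05
Solving the 2×2 system: x ≈ 15.6, y ≈ 13.1 km.

x ≈ 15.6 km, y ≈ 13.1 km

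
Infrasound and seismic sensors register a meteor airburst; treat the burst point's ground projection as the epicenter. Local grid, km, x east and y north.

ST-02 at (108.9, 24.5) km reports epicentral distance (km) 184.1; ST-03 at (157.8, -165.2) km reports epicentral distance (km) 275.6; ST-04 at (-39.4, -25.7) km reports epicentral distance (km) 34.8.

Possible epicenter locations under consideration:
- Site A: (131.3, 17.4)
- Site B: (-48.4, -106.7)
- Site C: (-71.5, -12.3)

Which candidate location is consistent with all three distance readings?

For each candidate, compare |candidate − station| to the reported distance:
Site A: residuals ST-02 160.6, ST-03 91.1, ST-04 141.3 → max 160.6 km
Site B: residuals ST-02 20.7, ST-03 61.3, ST-04 46.7 → max 61.3 km
Site C: residuals ST-02 0.0, ST-03 0.0, ST-04 0.0 → max 0.0 km
Only Site C has all residuals ≈ 0.

Site C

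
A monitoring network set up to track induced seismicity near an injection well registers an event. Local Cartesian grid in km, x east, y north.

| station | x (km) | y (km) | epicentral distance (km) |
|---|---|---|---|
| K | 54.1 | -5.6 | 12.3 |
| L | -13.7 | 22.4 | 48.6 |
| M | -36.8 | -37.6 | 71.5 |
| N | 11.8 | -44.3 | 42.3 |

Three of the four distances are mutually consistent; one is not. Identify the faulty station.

Solve using three stations at a time. Using L, M, N (subtract circle equations pairwise → linear system) gives (x, y) ≈ (26.7, -4.7).
Distances from that point to each station vs reported:
  K: calculated 27.4 vs reported 12.3 → residual 15.1 km
  L: calculated 48.6 vs reported 48.6 → residual 0.0 km
  M: calculated 71.5 vs reported 71.5 → residual 0.0 km
  N: calculated 42.3 vs reported 42.3 → residual 0.0 km
L, M, N are mutually consistent (residuals ≈ 0); K is off by 15.1 km.

K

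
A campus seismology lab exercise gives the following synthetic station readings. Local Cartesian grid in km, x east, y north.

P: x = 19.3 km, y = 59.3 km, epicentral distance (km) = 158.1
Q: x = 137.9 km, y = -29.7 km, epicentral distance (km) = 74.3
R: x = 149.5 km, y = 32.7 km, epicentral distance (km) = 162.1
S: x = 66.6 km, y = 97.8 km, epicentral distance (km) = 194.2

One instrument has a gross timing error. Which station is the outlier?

Q

Solve using three stations at a time. Using P, R, S (subtract circle equations pairwise → linear system) gives (x, y) ≈ (50.5, -95.9).
Distances from that point to each station vs reported:
  P: calculated 158.3 vs reported 158.1 → residual 0.2 km
  Q: calculated 109.6 vs reported 74.3 → residual 35.3 km
  R: calculated 162.3 vs reported 162.1 → residual 0.2 km
  S: calculated 194.4 vs reported 194.2 → residual 0.2 km
P, R, S are mutually consistent (residuals ≈ 0); Q is off by 35.3 km.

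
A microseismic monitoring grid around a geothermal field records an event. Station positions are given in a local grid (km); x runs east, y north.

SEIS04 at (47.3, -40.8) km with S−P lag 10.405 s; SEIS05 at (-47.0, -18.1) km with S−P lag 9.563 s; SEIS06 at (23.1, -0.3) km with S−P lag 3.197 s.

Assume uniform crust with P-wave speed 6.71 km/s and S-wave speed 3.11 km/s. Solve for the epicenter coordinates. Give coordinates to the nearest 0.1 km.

4.7 km east, 1.9 km north

Distance from S−P lag: d = Δt · v_P v_S / (v_P − v_S) = Δt · (6.71·3.11)/(6.71−3.11) ≈ 5.7967·Δt.
So d_SEIS04 = 60.31, d_SEIS05 = 55.43, d_SEIS06 = 18.53 km.
Circle about each station: (x − 47.3)² + (y + 40.8)² = 60.31²; (x + 47.0)² + (y + 18.1)² = 55.43²; (x − 23.1)² + (y + 0.3)² = 18.53².
Subtracting pairs of circle equations eliminates x²+y² and gives linear equations (the radical axes):
-188.6 x + 45.4 y = -800.51
-48.4 x + 81.0 y = -74.29
Solving the 2×2 system: x ≈ 4.7, y ≈ 1.9 km.
Check against SEIS04 (with the unrounded x, y): √((x − 47.3)²+(y + 40.8)²) = 60.31 ≈ 60.31 km. ✓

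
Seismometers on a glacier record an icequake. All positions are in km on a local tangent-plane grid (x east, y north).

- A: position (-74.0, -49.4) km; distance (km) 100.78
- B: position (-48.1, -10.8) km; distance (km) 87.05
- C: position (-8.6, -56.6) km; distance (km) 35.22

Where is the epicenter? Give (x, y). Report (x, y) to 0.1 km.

Circle about each station: (x + 74.0)² + (y + 49.4)² = 100.78²; (x + 48.1)² + (y + 10.8)² = 87.05²; (x + 8.6)² + (y + 56.6)² = 35.22².
Subtracting the A equation from the B and C equations removes the quadratic terms:
51.8 x + 77.2 y = -2907.20
130.8 x − 14.4 y = 4277.32
Solving the 2×2 system: x ≈ 26.6, y ≈ -55.5 km.

26.6 km east, -55.5 km north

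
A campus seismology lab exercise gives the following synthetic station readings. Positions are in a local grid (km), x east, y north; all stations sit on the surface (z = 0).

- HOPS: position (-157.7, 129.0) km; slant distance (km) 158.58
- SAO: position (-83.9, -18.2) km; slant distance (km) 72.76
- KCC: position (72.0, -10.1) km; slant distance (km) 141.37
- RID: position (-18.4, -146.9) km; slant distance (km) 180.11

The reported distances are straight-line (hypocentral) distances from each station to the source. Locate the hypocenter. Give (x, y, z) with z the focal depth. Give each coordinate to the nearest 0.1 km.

x ≈ -54.9 km, y ≈ 21.0 km, depth ≈ 54.0 km

Each station gives a sphere (x−x_i)² + (y−y_i)² + z² = d_i² (stations at z=0).
Subtracting the HOPS sphere from SAO and KCC: z² cancels, leaving linear equations in x and y:
147.6 x − 294.4 y = -14286.24
459.4 x − 278.2 y = -31062.14
Solving: x ≈ -54.895, y ≈ 21.005 km (keep extra digits for the depth step; rounded: -54.9, 21.0).
Then from the HOPS sphere: z² = 158.58² − (x + 157.7)² − (y − 129.0)² with x = -54.895, y = 21.005, so z ≈ 53.998 ≈ 54.0 km.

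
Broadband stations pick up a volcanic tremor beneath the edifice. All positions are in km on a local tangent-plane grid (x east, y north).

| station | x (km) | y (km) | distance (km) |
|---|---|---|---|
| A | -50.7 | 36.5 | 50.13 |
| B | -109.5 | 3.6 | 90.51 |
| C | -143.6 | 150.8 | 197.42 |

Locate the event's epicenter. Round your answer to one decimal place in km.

Circle about each station: (x + 50.7)² + (y − 36.5)² = 50.13²; (x + 109.5)² + (y − 3.6)² = 90.51²; (x + 143.6)² + (y − 150.8)² = 197.42².
Subtracting the A equation from the B and C equations removes the quadratic terms:
-117.6 x − 65.8 y = 2421.43
-185.8 x + 228.6 y = 2997.22
Solving the 2×2 system: x ≈ -19.2, y ≈ -2.5 km.
Check against A (with the unrounded x, y): √((x + 50.7)²+(y − 36.5)²) = 50.13 ≈ 50.13 km. ✓

x ≈ -19.2 km, y ≈ -2.5 km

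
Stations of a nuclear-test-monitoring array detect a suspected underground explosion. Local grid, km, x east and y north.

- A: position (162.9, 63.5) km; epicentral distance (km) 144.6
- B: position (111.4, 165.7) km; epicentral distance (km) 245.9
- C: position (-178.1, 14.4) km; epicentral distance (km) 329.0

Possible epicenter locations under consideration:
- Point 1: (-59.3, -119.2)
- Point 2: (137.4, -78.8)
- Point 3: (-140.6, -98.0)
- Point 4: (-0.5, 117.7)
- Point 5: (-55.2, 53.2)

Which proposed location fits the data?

Point 2

For each candidate, compare |candidate − station| to the reported distance:
Point 1: residuals A 143.1, B 86.2, C 150.2 → max 150.2 km
Point 2: residuals A 0.0, B 0.0, C 0.0 → max 0.0 km
Point 3: residuals A 199.2, B 118.8, C 210.5 → max 210.5 km
Point 4: residuals A 27.6, B 124.1, C 123.5 → max 124.1 km
Point 5: residuals A 73.7, B 44.9, C 200.1 → max 200.1 km
Only Point 2 has all residuals ≈ 0.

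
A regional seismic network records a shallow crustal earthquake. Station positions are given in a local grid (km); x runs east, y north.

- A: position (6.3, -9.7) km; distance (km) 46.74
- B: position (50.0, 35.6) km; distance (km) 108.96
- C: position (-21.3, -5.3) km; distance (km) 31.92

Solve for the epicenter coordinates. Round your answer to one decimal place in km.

x ≈ -33.0 km, y ≈ -35.0 km

Circle about each station: (x − 6.3)² + (y + 9.7)² = 46.74²; (x − 50.0)² + (y − 35.6)² = 108.96²; (x + 21.3)² + (y + 5.3)² = 31.92².
Subtracting pairs of circle equations eliminates x²+y² and gives linear equations (the radical axes):
87.4 x + 90.6 y = -6054.07
-55.2 x + 8.8 y = 1513.74
Solving the 2×2 system: x ≈ -33.0, y ≈ -35.0 km.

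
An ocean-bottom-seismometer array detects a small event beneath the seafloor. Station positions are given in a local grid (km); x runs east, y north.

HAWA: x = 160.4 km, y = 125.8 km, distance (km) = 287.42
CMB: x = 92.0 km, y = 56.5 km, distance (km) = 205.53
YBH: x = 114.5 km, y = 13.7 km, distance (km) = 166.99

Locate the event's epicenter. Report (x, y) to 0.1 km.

Circle about each station: (x − 160.4)² + (y − 125.8)² = 287.42²; (x − 92.0)² + (y − 56.5)² = 205.53²; (x − 114.5)² + (y − 13.7)² = 166.99².
Subtracting the HAWA equation from the CMB and YBH equations removes the quadratic terms:
-136.8 x − 138.6 y = 10470.13
-91.8 x − 224.2 y = 26468.74
Solving the 2×2 system: x ≈ 73.6, y ≈ -148.2 km.

x ≈ 73.6 km, y ≈ -148.2 km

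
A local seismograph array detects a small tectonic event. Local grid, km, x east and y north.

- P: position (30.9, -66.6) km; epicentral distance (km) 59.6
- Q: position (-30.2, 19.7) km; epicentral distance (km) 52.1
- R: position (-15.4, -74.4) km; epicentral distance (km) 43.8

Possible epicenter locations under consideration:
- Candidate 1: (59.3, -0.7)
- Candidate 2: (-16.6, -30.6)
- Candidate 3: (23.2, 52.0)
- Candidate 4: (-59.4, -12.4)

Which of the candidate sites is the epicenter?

For each candidate, compare |candidate − station| to the reported distance:
Candidate 1: residuals P 12.2, Q 39.7, R 61.1 → max 61.1 km
Candidate 2: residuals P 0.0, Q 0.0, R 0.0 → max 0.0 km
Candidate 3: residuals P 59.2, Q 10.3, R 88.4 → max 88.4 km
Candidate 4: residuals P 45.7, Q 8.7, R 32.2 → max 45.7 km
Only Candidate 2 has all residuals ≈ 0.

Candidate 2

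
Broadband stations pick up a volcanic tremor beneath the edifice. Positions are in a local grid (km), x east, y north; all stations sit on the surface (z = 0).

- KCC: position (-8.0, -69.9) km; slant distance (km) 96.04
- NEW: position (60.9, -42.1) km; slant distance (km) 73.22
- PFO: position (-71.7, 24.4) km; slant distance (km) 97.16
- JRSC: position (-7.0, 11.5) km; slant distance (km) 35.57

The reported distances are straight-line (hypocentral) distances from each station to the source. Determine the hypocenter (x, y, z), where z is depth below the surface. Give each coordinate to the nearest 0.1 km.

Each station gives a sphere (x−x_i)² + (y−y_i)² + z² = d_i² (stations at z=0).
Subtracting the KCC sphere from NEW and PFO: z² cancels, leaving linear equations in x and y:
137.8 x + 55.6 y = 4393.72
-127.4 x + 188.6 y = 569.86
Solving: x ≈ 24.098, y ≈ 19.300 km (keep extra digits for the depth step; rounded: 24.1, 19.3).
Then from the KCC sphere: z² = 96.04² − (x + 8.0)² − (y + 69.9)² with x = 24.098, y = 19.300, so z ≈ 15.387 ≈ 15.4 km.

(24.1, 19.3, 15.4)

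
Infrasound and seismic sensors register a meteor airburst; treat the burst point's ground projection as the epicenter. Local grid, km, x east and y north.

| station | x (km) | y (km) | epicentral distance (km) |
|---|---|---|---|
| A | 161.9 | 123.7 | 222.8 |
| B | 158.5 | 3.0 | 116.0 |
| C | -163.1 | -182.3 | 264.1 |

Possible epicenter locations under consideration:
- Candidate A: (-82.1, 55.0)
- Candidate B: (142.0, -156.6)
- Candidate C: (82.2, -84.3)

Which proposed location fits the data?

For each candidate, compare |candidate − station| to the reported distance:
Candidate A: residuals A 30.7, B 130.2, C 13.4 → max 130.2 km
Candidate B: residuals A 58.2, B 44.5, C 42.1 → max 58.2 km
Candidate C: residuals A 0.1, B 0.1, C 0.1 → max 0.1 km
Only Candidate C has all residuals ≈ 0.

Candidate C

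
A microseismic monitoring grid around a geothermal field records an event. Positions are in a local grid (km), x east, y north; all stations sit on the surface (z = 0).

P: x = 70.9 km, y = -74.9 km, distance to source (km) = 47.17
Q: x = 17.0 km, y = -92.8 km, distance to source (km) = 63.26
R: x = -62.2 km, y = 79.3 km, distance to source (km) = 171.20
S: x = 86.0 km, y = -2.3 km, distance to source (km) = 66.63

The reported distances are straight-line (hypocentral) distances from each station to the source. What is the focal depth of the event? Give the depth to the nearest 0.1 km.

Each station gives a sphere (x−x_i)² + (y−y_i)² + z² = d_i² (stations at z=0).
Subtracting the P sphere from Q and R: z² cancels, leaving linear equations in x and y:
-107.8 x − 35.8 y = -3512.80
-266.2 x + 308.4 y = -27563.92
Solving: x ≈ 48.395, y ≈ -47.604 km (keep extra digits for the depth step; rounded: 48.4, -47.6).
Then from the P sphere: z² = 47.17² − (x − 70.9)² − (y + 74.9)² with x = 48.395, y = -47.604, so z ≈ 31.200 ≈ 31.2 km.
Check against S (with the unrounded solution): distance 66.63 ≈ 66.63 km. ✓

depth ≈ 31.2 km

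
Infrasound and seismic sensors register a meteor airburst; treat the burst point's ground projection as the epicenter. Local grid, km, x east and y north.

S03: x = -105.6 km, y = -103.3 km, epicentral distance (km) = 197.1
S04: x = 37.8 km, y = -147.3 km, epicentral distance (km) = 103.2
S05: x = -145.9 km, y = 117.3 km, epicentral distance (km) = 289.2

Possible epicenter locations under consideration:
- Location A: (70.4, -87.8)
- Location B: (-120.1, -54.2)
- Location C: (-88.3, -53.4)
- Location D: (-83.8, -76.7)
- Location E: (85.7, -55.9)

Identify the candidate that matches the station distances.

For each candidate, compare |candidate − station| to the reported distance:
Location A: residuals S03 20.4, S04 35.4, S05 8.9 → max 35.4 km
Location B: residuals S03 145.9, S04 80.1, S05 115.8 → max 145.9 km
Location C: residuals S03 144.3, S04 54.0, S05 109.0 → max 144.3 km
Location D: residuals S03 162.7, S04 37.4, S05 85.5 → max 162.7 km
Location E: residuals S03 0.0, S04 0.0, S05 0.0 → max 0.0 km
Only Location E has all residuals ≈ 0.

Location E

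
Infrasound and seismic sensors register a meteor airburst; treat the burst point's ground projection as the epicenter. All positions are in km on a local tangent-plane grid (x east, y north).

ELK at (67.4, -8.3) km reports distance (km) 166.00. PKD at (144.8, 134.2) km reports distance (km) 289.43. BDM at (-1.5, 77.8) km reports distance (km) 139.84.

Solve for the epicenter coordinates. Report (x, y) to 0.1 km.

(-97.9, -23.5)

Circle about each station: (x − 67.4)² + (y + 8.3)² = 166.00²; (x − 144.8)² + (y − 134.2)² = 289.43²; (x + 1.5)² + (y − 77.8)² = 139.84².
Subtracting pairs of circle equations eliminates x²+y² and gives linear equations (the radical axes):
154.8 x + 285.0 y = -21848.69
-137.8 x + 172.2 y = 9444.21
Solving the 2×2 system: x ≈ -97.9, y ≈ -23.5 km.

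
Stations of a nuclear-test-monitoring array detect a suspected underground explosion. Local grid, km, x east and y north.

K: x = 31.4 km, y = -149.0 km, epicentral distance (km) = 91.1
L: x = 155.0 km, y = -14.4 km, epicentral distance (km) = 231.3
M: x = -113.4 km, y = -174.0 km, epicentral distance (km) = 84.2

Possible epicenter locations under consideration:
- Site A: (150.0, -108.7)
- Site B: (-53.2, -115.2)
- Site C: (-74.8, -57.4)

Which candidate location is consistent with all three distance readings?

For each candidate, compare |candidate − station| to the reported distance:
Site A: residuals K 34.2, L 136.9, M 187.2 → max 187.2 km
Site B: residuals K 0.0, L 0.0, M 0.0 → max 0.0 km
Site C: residuals K 49.1, L 2.5, M 38.6 → max 49.1 km
Only Site B has all residuals ≈ 0.

Site B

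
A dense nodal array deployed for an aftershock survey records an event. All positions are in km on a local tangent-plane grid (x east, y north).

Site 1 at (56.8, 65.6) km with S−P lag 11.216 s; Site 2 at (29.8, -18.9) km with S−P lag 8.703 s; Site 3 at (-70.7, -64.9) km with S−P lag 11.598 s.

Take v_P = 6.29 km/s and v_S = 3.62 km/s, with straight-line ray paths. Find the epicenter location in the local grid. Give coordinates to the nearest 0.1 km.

Distance from S−P lag: d = Δt · v_P v_S / (v_P − v_S) = Δt · (6.29·3.62)/(6.29−3.62) ≈ 8.5280·Δt.
So d_Site 1 = 95.65, d_Site 2 = 74.22, d_Site 3 = 98.91 km.
Circle about each station: (x − 56.8)² + (y − 65.6)² = 95.65²; (x − 29.8)² + (y + 18.9)² = 74.22²; (x + 70.7)² + (y + 64.9)² = 98.91².
Subtracting the Site 1 equation from the Site 2 and Site 3 equations removes the quadratic terms:
-54.0 x − 169.0 y = -2644.04
-255.0 x − 261.0 y = 1046.63
Solving the 2×2 system: x ≈ -29.9, y ≈ 25.2 km.

(-29.9, 25.2)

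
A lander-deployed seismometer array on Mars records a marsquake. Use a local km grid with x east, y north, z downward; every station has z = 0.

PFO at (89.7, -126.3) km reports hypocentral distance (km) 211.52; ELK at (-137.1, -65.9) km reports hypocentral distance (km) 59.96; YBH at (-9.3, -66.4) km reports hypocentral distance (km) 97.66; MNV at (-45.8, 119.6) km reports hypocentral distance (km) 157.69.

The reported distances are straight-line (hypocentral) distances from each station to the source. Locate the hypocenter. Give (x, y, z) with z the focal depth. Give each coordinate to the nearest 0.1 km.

Each station gives a sphere (x−x_i)² + (y−y_i)² + z² = d_i² (stations at z=0).
Subtracting the PFO sphere from ELK and YBH: z² cancels, leaving linear equations in x and y:
-453.6 x + 120.8 y = 40286.95
-198.0 x + 119.8 y = 15700.90
Solving: x ≈ -96.299, y ≈ -28.100 km (keep extra digits for the depth step; rounded: -96.3, -28.1).
Then from the PFO sphere: z² = 211.52² − (x − 89.7)² − (y + 126.3)² with x = -96.299, y = -28.100, so z ≈ 22.402 ≈ 22.4 km.

(-96.3, -28.1, 22.4)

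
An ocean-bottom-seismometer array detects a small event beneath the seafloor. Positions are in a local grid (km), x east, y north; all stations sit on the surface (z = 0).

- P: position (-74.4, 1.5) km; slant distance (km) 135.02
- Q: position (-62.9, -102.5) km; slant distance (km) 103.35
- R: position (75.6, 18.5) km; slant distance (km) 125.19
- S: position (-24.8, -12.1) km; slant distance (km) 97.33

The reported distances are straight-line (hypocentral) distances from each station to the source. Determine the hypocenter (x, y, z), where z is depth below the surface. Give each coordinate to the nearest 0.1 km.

(19.0, -77.1, 57.7)

Each station gives a sphere (x−x_i)² + (y−y_i)² + z² = d_i² (stations at z=0).
Subtracting the P sphere from Q and R: z² cancels, leaving linear equations in x and y:
23.0 x − 208.0 y = 16474.23
300.0 x + 34.0 y = 3077.86
Solving: x ≈ 18.998, y ≈ -77.102 km (keep extra digits for the depth step; rounded: 19.0, -77.1).
Then from the P sphere: z² = 135.02² − (x + 74.4)² − (y − 1.5)² with x = 18.998, y = -77.102, so z ≈ 57.697 ≈ 57.7 km.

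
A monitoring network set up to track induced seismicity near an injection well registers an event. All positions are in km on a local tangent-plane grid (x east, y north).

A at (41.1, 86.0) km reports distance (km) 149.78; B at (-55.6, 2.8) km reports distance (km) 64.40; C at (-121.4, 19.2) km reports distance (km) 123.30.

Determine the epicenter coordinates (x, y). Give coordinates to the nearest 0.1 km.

Circle about each station: (x − 41.1)² + (y − 86.0)² = 149.78²; (x + 55.6)² + (y − 2.8)² = 64.40²; (x + 121.4)² + (y − 19.2)² = 123.30².
Subtracting the A equation from the B and C equations removes the quadratic terms:
-193.4 x − 166.4 y = 12300.68
-325.0 x − 133.6 y = 13252.55
Solving the 2×2 system: x ≈ -19.9, y ≈ -50.8 km.

(-19.9, -50.8)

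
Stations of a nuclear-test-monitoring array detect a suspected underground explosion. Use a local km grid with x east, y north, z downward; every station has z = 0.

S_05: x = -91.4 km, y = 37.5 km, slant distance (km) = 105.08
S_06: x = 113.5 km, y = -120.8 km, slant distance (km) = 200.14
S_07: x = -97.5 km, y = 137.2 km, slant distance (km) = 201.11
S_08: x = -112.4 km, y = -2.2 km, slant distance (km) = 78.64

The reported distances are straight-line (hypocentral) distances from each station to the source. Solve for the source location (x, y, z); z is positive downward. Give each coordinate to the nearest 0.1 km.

x ≈ -73.0 km, y ≈ -58.8 km, depth ≈ 37.8 km

Each station gives a sphere (x−x_i)² + (y−y_i)² + z² = d_i² (stations at z=0).
Subtracting the S_05 sphere from S_06 and S_07: z² cancels, leaving linear equations in x and y:
409.8 x − 316.6 y = -11299.53
-12.2 x + 199.4 y = -10833.55
Solving: x ≈ -72.998, y ≈ -58.797 km (keep extra digits for the depth step; rounded: -73.0, -58.8).
Then from the S_05 sphere: z² = 105.08² − (x + 91.4)² − (y − 37.5)² with x = -72.998, y = -58.797, so z ≈ 37.816 ≈ 37.8 km.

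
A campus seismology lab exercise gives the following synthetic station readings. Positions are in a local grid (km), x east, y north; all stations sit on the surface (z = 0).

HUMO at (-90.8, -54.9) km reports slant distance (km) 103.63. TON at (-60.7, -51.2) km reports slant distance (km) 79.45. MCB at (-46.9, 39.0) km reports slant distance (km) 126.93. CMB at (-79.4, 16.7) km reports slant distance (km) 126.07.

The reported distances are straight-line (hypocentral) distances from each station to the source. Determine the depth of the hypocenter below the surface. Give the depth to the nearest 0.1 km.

z ≈ 48.6 km

Each station gives a sphere (x−x_i)² + (y−y_i)² + z² = d_i² (stations at z=0).
Subtracting the HUMO sphere from TON and MCB: z² cancels, leaving linear equations in x and y:
60.2 x + 7.4 y = -525.85
87.8 x + 187.8 y = -12910.09
Solving: x ≈ -0.302, y ≈ -68.603 km (keep extra digits for the depth step; rounded: -0.3, -68.6).
Then from the HUMO sphere: z² = 103.63² − (x + 90.8)² − (y + 54.9)² with x = -0.302, y = -68.603, so z ≈ 48.595 ≈ 48.6 km.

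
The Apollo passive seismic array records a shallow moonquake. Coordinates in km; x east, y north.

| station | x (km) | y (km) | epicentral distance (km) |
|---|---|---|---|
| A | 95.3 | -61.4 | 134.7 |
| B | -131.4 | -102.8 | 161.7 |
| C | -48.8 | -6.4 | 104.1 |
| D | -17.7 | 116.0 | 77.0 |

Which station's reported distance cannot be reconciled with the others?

B

Solve using three stations at a time. Using A, C, D (subtract circle equations pairwise → linear system) gives (x, y) ≈ (33.0, 58.0).
Distances from that point to each station vs reported:
  A: calculated 134.7 vs reported 134.7 → residual 0.0 km
  B: calculated 230.0 vs reported 161.7 → residual 68.3 km
  C: calculated 104.1 vs reported 104.1 → residual 0.0 km
  D: calculated 77.0 vs reported 77.0 → residual 0.0 km
A, C, D are mutually consistent (residuals ≈ 0); B is off by 68.3 km.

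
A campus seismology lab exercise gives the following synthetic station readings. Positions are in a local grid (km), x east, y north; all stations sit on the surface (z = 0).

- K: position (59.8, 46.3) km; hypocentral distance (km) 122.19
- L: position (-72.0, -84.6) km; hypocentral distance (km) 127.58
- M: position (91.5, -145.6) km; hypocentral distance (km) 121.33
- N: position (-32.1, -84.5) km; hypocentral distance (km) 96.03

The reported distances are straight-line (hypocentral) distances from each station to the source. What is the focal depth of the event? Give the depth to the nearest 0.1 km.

z ≈ 61.4 km

Each station gives a sphere (x−x_i)² + (y−y_i)² + z² = d_i² (stations at z=0).
Subtracting the K sphere from L and M: z² cancels, leaving linear equations in x and y:
-263.6 x − 261.8 y = 5275.17
63.4 x − 383.8 y = 24061.31
Solving: x ≈ 36.297, y ≈ -56.696 km (keep extra digits for the depth step; rounded: 36.3, -56.7).
Then from the K sphere: z² = 122.19² − (x − 59.8)² − (y − 46.3)² with x = 36.297, y = -56.696, so z ≈ 61.399 ≈ 61.4 km.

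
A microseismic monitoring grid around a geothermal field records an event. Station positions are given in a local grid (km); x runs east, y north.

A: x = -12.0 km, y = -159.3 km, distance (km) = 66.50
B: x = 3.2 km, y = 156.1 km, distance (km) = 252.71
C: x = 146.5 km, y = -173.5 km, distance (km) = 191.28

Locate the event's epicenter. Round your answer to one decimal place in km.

-27.8 km east, -94.7 km north

Circle about each station: (x + 12.0)² + (y + 159.3)² = 66.50²; (x − 3.2)² + (y − 156.1)² = 252.71²; (x − 146.5)² + (y + 173.5)² = 191.28².
Subtracting the A equation from the B and C equations removes the quadratic terms:
30.4 x + 630.8 y = -60583.13
317.0 x − 28.4 y = -6121.78
Solving the 2×2 system: x ≈ -27.8, y ≈ -94.7 km.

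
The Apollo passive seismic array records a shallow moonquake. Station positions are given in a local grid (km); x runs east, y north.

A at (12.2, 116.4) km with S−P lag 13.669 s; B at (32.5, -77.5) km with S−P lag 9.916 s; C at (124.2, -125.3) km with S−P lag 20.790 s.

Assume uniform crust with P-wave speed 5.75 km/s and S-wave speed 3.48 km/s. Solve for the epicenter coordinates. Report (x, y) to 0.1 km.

x ≈ -11.2 km, y ≈ -1.8 km

Distance from S−P lag: d = Δt · v_P v_S / (v_P − v_S) = Δt · (5.75·3.48)/(5.75−3.48) ≈ 8.8150·Δt.
So d_A = 120.49, d_B = 87.41, d_C = 183.26 km.
Circle about each station: (x − 12.2)² + (y − 116.4)² = 120.49²; (x − 32.5)² + (y + 77.5)² = 87.41²; (x − 124.2)² + (y + 125.3)² = 183.26².
Subtracting pairs of circle equations eliminates x²+y² and gives linear equations (the radical axes):
40.6 x − 387.8 y = 242.03
224.0 x − 483.4 y = -1638.46
Solving the 2×2 system: x ≈ -11.2, y ≈ -1.8 km.
Check against A (with the unrounded x, y): √((x − 12.2)²+(y − 116.4)²) = 120.49 ≈ 120.49 km. ✓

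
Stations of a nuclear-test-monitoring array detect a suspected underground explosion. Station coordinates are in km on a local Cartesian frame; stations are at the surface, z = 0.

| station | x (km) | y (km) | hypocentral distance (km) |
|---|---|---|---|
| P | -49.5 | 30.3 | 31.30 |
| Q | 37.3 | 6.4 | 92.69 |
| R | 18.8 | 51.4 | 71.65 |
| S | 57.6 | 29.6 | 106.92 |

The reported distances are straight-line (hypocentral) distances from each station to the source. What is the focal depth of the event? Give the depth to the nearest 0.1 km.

depth ≈ 30.1 km

Each station gives a sphere (x−x_i)² + (y−y_i)² + z² = d_i² (stations at z=0).
Subtracting the P sphere from Q and R: z² cancels, leaving linear equations in x and y:
173.6 x − 47.8 y = -9547.84
136.6 x + 42.2 y = -4526.97
Solving: x ≈ -44.698, y ≈ 37.412 km (keep extra digits for the depth step; rounded: -44.7, 37.4).
Then from the P sphere: z² = 31.30² − (x + 49.5)² − (y − 30.3)² with x = -44.698, y = 37.412, so z ≈ 30.101 ≈ 30.1 km.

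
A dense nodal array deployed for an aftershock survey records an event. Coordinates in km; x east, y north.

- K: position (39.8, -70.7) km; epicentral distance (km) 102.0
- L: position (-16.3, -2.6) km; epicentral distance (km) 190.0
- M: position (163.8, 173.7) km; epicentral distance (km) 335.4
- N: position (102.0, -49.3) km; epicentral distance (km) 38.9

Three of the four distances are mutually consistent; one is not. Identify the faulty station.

Solve using three stations at a time. Using K, L, M (subtract circle equations pairwise → linear system) gives (x, y) ≈ (97.1, -155.0).
Distances from that point to each station vs reported:
  K: calculated 101.9 vs reported 102.0 → residual 0.1 km
  L: calculated 190.0 vs reported 190.0 → residual 0.0 km
  M: calculated 335.4 vs reported 335.4 → residual 0.0 km
  N: calculated 105.8 vs reported 38.9 → residual 66.9 km
K, L, M are mutually consistent (residuals ≈ 0); N is off by 66.9 km.

N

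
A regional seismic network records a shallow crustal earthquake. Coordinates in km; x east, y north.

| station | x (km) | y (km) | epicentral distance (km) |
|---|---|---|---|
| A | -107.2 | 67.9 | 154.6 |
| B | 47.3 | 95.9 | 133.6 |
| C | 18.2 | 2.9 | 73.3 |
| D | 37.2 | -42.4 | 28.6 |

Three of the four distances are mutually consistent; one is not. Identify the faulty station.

C

Solve using three stations at a time. Using A, B, D (subtract circle equations pairwise → linear system) gives (x, y) ≈ (10.4, -32.5).
Distances from that point to each station vs reported:
  A: calculated 154.6 vs reported 154.6 → residual 0.0 km
  B: calculated 133.6 vs reported 133.6 → residual 0.0 km
  C: calculated 36.3 vs reported 73.3 → residual 37.0 km
  D: calculated 28.6 vs reported 28.6 → residual 0.0 km
A, B, D are mutually consistent (residuals ≈ 0); C is off by 37.0 km.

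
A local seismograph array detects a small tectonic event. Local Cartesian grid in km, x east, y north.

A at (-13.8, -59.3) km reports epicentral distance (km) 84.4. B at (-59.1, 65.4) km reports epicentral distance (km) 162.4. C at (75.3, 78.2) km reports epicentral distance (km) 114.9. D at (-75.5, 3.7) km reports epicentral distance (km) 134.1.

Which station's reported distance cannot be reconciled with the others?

D

Solve using three stations at a time. Using A, B, C (subtract circle equations pairwise → linear system) gives (x, y) ≈ (67.4, -36.4).
Distances from that point to each station vs reported:
  A: calculated 84.4 vs reported 84.4 → residual 0.0 km
  B: calculated 162.4 vs reported 162.4 → residual 0.0 km
  C: calculated 114.9 vs reported 114.9 → residual 0.0 km
  D: calculated 148.4 vs reported 134.1 → residual 14.3 km
A, B, C are mutually consistent (residuals ≈ 0); D is off by 14.3 km.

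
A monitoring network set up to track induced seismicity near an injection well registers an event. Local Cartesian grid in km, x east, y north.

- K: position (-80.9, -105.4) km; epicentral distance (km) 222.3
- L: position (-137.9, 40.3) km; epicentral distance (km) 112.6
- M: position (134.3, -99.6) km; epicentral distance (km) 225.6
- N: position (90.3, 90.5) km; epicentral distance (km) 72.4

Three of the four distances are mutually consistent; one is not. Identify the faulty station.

Solve using three stations at a time. Using K, M, N (subtract circle equations pairwise → linear system) gives (x, y) ≈ (18.0, 93.7).
Distances from that point to each station vs reported:
  K: calculated 222.3 vs reported 222.3 → residual 0.0 km
  L: calculated 164.8 vs reported 112.6 → residual 52.2 km
  M: calculated 225.6 vs reported 225.6 → residual 0.0 km
  N: calculated 72.4 vs reported 72.4 → residual 0.0 km
K, M, N are mutually consistent (residuals ≈ 0); L is off by 52.2 km.

L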